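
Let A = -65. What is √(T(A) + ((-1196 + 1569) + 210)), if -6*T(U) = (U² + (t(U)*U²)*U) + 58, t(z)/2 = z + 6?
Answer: I*√194439210/6 ≈ 2324.0*I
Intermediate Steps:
t(z) = 12 + 2*z (t(z) = 2*(z + 6) = 2*(6 + z) = 12 + 2*z)
T(U) = -29/3 - U²/6 - U³*(12 + 2*U)/6 (T(U) = -((U² + ((12 + 2*U)*U²)*U) + 58)/6 = -((U² + (U²*(12 + 2*U))*U) + 58)/6 = -((U² + U³*(12 + 2*U)) + 58)/6 = -(58 + U² + U³*(12 + 2*U))/6 = -29/3 - U²/6 - U³*(12 + 2*U)/6)
√(T(A) + ((-1196 + 1569) + 210)) = √((-29/3 - ⅙*(-65)² - ⅓*(-65)³*(6 - 65)) + ((-1196 + 1569) + 210)) = √((-29/3 - ⅙*4225 - ⅓*(-274625)*(-59)) + (373 + 210)) = √((-29/3 - 4225/6 - 16202875/3) + 583) = √(-32410033/6 + 583) = √(-32406535/6) = I*√194439210/6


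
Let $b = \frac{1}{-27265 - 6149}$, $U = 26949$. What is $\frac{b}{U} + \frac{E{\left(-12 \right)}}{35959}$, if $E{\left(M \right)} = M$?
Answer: $- \frac{10805722591}{32380140466674} \approx -0.00033371$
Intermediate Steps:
$b = - \frac{1}{33414}$ ($b = \frac{1}{-33414} = - \frac{1}{33414} \approx -2.9928 \cdot 10^{-5}$)
$\frac{b}{U} + \frac{E{\left(-12 \right)}}{35959} = - \frac{1}{33414 \cdot 26949} - \frac{12}{35959} = \left(- \frac{1}{33414}\right) \frac{1}{26949} - \frac{12}{35959} = - \frac{1}{900473886} - \frac{12}{35959} = - \frac{10805722591}{32380140466674}$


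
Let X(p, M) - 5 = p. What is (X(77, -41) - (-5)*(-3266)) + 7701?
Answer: -8547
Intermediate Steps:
X(p, M) = 5 + p
(X(77, -41) - (-5)*(-3266)) + 7701 = ((5 + 77) - (-5)*(-3266)) + 7701 = (82 - 1*16330) + 7701 = (82 - 16330) + 7701 = -16248 + 7701 = -8547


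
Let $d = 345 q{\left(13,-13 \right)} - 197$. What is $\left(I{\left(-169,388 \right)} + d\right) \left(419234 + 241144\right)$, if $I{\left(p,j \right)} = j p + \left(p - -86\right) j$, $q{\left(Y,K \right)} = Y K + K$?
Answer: $-106164348414$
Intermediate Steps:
$q{\left(Y,K \right)} = K + K Y$ ($q{\left(Y,K \right)} = K Y + K = K + K Y$)
$d = -62987$ ($d = 345 \left(- 13 \left(1 + 13\right)\right) - 197 = 345 \left(\left(-13\right) 14\right) - 197 = 345 \left(-182\right) - 197 = -62790 - 197 = -62987$)
$I{\left(p,j \right)} = j p + j \left(86 + p\right)$ ($I{\left(p,j \right)} = j p + \left(p + 86\right) j = j p + \left(86 + p\right) j = j p + j \left(86 + p\right)$)
$\left(I{\left(-169,388 \right)} + d\right) \left(419234 + 241144\right) = \left(2 \cdot 388 \left(43 - 169\right) - 62987\right) \left(419234 + 241144\right) = \left(2 \cdot 388 \left(-126\right) - 62987\right) 660378 = \left(-97776 - 62987\right) 660378 = \left(-160763\right) 660378 = -106164348414$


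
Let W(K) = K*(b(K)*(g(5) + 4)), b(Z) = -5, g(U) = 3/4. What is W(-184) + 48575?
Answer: 52945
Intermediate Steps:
g(U) = 3/4 (g(U) = 3*(1/4) = 3/4)
W(K) = -95*K/4 (W(K) = K*(-5*(3/4 + 4)) = K*(-5*19/4) = K*(-95/4) = -95*K/4)
W(-184) + 48575 = -95/4*(-184) + 48575 = 4370 + 48575 = 52945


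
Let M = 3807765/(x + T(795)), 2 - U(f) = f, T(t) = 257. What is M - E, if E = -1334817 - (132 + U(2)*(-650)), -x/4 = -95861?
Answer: 512225074014/383701 ≈ 1.3350e+6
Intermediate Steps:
U(f) = 2 - f
x = 383444 (x = -4*(-95861) = 383444)
E = -1334949 (E = -1334817 - (132 + (2 - 1*2)*(-650)) = -1334817 - (132 + (2 - 2)*(-650)) = -1334817 - (132 + 0*(-650)) = -1334817 - (132 + 0) = -1334817 - 1*132 = -1334817 - 132 = -1334949)
M = 3807765/383701 (M = 3807765/(383444 + 257) = 3807765/383701 ≈ 9.9238)
M - E = 3807765/383701 - 1*(-1334949) = 3807765/383701 + 1334949 = 512225074014/383701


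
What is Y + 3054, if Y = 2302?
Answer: 5356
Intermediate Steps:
Y + 3054 = 2302 + 3054 = 5356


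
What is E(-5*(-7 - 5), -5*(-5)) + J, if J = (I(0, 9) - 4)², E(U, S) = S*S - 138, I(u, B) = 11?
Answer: 536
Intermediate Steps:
E(U, S) = -138 + S² (E(U, S) = S² - 138 = -138 + S²)
J = 49 (J = (11 - 4)² = 7² = 49)
E(-5*(-7 - 5), -5*(-5)) + J = (-138 + (-5*(-5))²) + 49 = (-138 + 25²) + 49 = (-138 + 625) + 49 = 487 + 49 = 536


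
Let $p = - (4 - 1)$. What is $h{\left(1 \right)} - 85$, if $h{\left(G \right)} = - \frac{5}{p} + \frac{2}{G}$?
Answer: $- \frac{244}{3} \approx -81.333$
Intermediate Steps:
$p = -3$ ($p = \left(-1\right) 3 = -3$)
$h{\left(G \right)} = \frac{5}{3} + \frac{2}{G}$ ($h{\left(G \right)} = - \frac{5}{-3} + \frac{2}{G} = \left(-5\right) \left(- \frac{1}{3}\right) + \frac{2}{G} = \frac{5}{3} + \frac{2}{G}$)
$h{\left(1 \right)} - 85 = \left(\frac{5}{3} + \frac{2}{1}\right) - 85 = \left(\frac{5}{3} + 2 \cdot 1\right) - 85 = \left(\frac{5}{3} + 2\right) - 85 = \frac{11}{3} - 85 = - \frac{244}{3}$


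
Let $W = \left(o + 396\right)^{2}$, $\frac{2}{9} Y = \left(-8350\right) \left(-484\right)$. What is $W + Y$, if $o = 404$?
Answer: $18826300$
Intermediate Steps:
$Y = 18186300$ ($Y = \frac{9 \left(\left(-8350\right) \left(-484\right)\right)}{2} = \frac{9}{2} \cdot 4041400 = 18186300$)
$W = 640000$ ($W = \left(404 + 396\right)^{2} = 800^{2} = 640000$)
$W + Y = 640000 + 18186300 = 18826300$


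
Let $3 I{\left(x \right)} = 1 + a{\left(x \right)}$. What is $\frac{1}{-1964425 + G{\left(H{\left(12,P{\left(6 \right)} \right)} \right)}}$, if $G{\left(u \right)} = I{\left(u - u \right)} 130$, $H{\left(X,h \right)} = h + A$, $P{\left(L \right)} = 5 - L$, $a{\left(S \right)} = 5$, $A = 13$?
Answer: $- \frac{1}{1964165} \approx -5.0912 \cdot 10^{-7}$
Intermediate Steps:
$I{\left(x \right)} = 2$ ($I{\left(x \right)} = \frac{1 + 5}{3} = \frac{1}{3} \cdot 6 = 2$)
$H{\left(X,h \right)} = 13 + h$ ($H{\left(X,h \right)} = h + 13 = 13 + h$)
$G{\left(u \right)} = 260$ ($G{\left(u \right)} = 2 \cdot 130 = 260$)
$\frac{1}{-1964425 + G{\left(H{\left(12,P{\left(6 \right)} \right)} \right)}} = \frac{1}{-1964425 + 260} = \frac{1}{-1964165} = - \frac{1}{1964165}$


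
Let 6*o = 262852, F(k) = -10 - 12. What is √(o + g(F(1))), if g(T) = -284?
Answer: √391722/3 ≈ 208.63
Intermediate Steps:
F(k) = -22
o = 131426/3 (o = (⅙)*262852 = 131426/3 ≈ 43809.)
√(o + g(F(1))) = √(131426/3 - 284) = √(130574/3) = √391722/3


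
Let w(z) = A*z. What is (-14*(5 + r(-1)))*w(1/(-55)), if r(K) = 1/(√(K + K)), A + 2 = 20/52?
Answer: -294/143 + 147*I*√2/715 ≈ -2.0559 + 0.29075*I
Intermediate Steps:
A = -21/13 (A = -2 + 20/52 = -2 + 20*(1/52) = -2 + 5/13 = -21/13 ≈ -1.6154)
r(K) = √2/(2*√K) (r(K) = 1/(√(2*K)) = 1/(√2*√K) = √2/(2*√K))
w(z) = -21*z/13
(-14*(5 + r(-1)))*w(1/(-55)) = (-14*(5 + √2/(2*√(-1))))*(-21/13/(-55)) = (-14*(5 + √2*(-I)/2))*(-21/13*(-1/55)) = -14*(5 - I*√2/2)*(21/715) = (-70 + 7*I*√2)*(21/715) = -294/143 + 147*I*√2/715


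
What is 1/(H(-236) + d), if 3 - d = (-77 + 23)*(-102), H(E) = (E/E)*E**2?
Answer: 1/50191 ≈ 1.9924e-5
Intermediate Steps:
H(E) = E**2 (H(E) = 1*E**2 = E**2)
d = -5505 (d = 3 - (-77 + 23)*(-102) = 3 - (-54)*(-102) = 3 - 1*5508 = 3 - 5508 = -5505)
1/(H(-236) + d) = 1/((-236)**2 - 5505) = 1/(55696 - 5505) = 1/50191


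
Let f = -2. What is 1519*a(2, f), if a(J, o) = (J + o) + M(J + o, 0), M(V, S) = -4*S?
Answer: 0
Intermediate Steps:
a(J, o) = J + o (a(J, o) = (J + o) - 4*0 = (J + o) + 0 = J + o)
1519*a(2, f) = 1519*(2 - 2) = 1519*0 = 0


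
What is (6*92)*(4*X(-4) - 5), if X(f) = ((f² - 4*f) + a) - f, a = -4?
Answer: 67896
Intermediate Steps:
X(f) = -4 + f² - 5*f (X(f) = ((f² - 4*f) - 4) - f = (-4 + f² - 4*f) - f = -4 + f² - 5*f)
(6*92)*(4*X(-4) - 5) = (6*92)*(4*(-4 + (-4)² - 5*(-4)) - 5) = 552*(4*(-4 + 16 + 20) - 5) = 552*(4*32 - 5) = 552*(128 - 5) = 552*123 = 67896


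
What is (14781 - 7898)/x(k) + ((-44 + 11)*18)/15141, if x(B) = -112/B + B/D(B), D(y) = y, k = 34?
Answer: -590562239/196833 ≈ -3000.3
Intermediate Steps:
x(B) = 1 - 112/B (x(B) = -112/B + B/B = -112/B + 1 = 1 - 112/B)
(14781 - 7898)/x(k) + ((-44 + 11)*18)/15141 = (14781 - 7898)/(((-112 + 34)/34)) + ((-44 + 11)*18)/15141 = 6883/(((1/34)*(-78))) - 33*18*(1/15141) = 6883/(-39/17) - 594*1/15141 = 6883*(-17/39) - 198/5047 = -117011/39 - 198/5047 = -590562239/196833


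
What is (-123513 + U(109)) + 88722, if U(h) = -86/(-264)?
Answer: -4592369/132 ≈ -34791.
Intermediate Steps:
U(h) = 43/132 (U(h) = -86*(-1/264) = 43/132)
(-123513 + U(109)) + 88722 = (-123513 + 43/132) + 88722 = -16303673/132 + 88722 = -4592369/132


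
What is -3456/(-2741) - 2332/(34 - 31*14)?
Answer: 1943603/274100 ≈ 7.0909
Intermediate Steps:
-3456/(-2741) - 2332/(34 - 31*14) = -3456*(-1/2741) - 2332/(34 - 434) = 3456/2741 - 2332/(-400) = 3456/2741 - 2332*(-1/400) = 3456/2741 + 583/100 = 1943603/274100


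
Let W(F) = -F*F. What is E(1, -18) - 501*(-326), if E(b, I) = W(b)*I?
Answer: 163344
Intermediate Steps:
W(F) = -F**2
E(b, I) = -I*b**2 (E(b, I) = (-b**2)*I = -I*b**2)
E(1, -18) - 501*(-326) = -1*(-18)*1**2 - 501*(-326) = -1*(-18)*1 + 163326 = 18 + 163326 = 163344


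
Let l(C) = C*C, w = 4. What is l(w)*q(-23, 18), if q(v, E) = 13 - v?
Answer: 576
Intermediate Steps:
l(C) = C²
l(w)*q(-23, 18) = 4²*(13 - 1*(-23)) = 16*(13 + 23) = 16*36 = 576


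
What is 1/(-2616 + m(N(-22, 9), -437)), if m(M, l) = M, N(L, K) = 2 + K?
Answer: -1/2605 ≈ -0.00038388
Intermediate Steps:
1/(-2616 + m(N(-22, 9), -437)) = 1/(-2616 + (2 + 9)) = 1/(-2616 + 11) = 1/(-2605) = -1/2605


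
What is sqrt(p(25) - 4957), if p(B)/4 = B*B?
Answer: 3*I*sqrt(273) ≈ 49.568*I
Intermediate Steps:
p(B) = 4*B**2 (p(B) = 4*(B*B) = 4*B**2)
sqrt(p(25) - 4957) = sqrt(4*25**2 - 4957) = sqrt(4*625 - 4957) = sqrt(2500 - 4957) = sqrt(-2457) = 3*I*sqrt(273)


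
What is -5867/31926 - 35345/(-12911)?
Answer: 1052675633/412196586 ≈ 2.5538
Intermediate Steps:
-5867/31926 - 35345/(-12911) = -5867*1/31926 - 35345*(-1/12911) = -5867/31926 + 35345/12911 = 1052675633/412196586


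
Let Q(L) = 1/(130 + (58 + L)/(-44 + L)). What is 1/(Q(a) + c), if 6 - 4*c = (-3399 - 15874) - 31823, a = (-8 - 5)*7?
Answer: 11722/149754501 ≈ 7.8275e-5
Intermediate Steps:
a = -91 (a = -13*7 = -91)
Q(L) = 1/(130 + (58 + L)/(-44 + L))
c = 25551/2 (c = 3/2 - ((-3399 - 15874) - 31823)/4 = 3/2 - (-19273 - 31823)/4 = 3/2 - 1/4*(-51096) = 3/2 + 12774 = 25551/2 ≈ 12776.)
1/(Q(a) + c) = 1/((-44 - 91)/(-5662 + 131*(-91)) + 25551/2) = 1/(-135/(-5662 - 11921) + 25551/2) = 1/(-135/(-17583) + 25551/2) = 1/(-1/17583*(-135) + 25551/2) = 1/(45/5861 + 25551/2) = 1/(149754501/11722) = 11722/149754501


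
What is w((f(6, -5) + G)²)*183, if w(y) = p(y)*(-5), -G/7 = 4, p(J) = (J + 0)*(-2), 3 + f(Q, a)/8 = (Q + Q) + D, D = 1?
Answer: 4948320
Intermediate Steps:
f(Q, a) = -16 + 16*Q (f(Q, a) = -24 + 8*((Q + Q) + 1) = -24 + 8*(2*Q + 1) = -24 + 8*(1 + 2*Q) = -24 + (8 + 16*Q) = -16 + 16*Q)
p(J) = -2*J (p(J) = J*(-2) = -2*J)
G = -28 (G = -7*4 = -28)
w(y) = 10*y (w(y) = -2*y*(-5) = 10*y)
w((f(6, -5) + G)²)*183 = (10*((-16 + 16*6) - 28)²)*183 = (10*((-16 + 96) - 28)²)*183 = (10*(80 - 28)²)*183 = (10*52²)*183 = (10*2704)*183 = 27040*183 = 4948320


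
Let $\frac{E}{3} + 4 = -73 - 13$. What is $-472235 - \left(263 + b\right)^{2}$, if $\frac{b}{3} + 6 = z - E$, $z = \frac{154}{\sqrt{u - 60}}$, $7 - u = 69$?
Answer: $- \frac{96594138}{61} + \frac{487410 i \sqrt{122}}{61} \approx -1.5835 \cdot 10^{6} + 88256.0 i$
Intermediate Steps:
$u = -62$ ($u = 7 - 69 = -62$)
$E = -270$ ($E = -12 + 3 \left(-73 - 13\right) = -12 + 3 \left(-86\right) = -12 - 258 = -270$)
$z = - \frac{77 i \sqrt{122}}{61}$ ($z = \frac{154}{\sqrt{-62 - 60}} = \frac{154}{\sqrt{-122}} = \frac{154}{i \sqrt{122}} = 154 \left(- \frac{i \sqrt{122}}{122}\right) = - \frac{77 i \sqrt{122}}{61} \approx - 13.943 i$)
$b = 792 - \frac{231 i \sqrt{122}}{61}$ ($b = -18 + 3 \left(- \frac{77 i \sqrt{122}}{61} - -270\right) = -18 + 3 \left(- \frac{77 i \sqrt{122}}{61} + 270\right) = -18 + 3 \left(270 - \frac{77 i \sqrt{122}}{61}\right) = -18 + \left(810 - \frac{231 i \sqrt{122}}{61}\right) = 792 - \frac{231 i \sqrt{122}}{61} \approx 792.0 - 41.828 i$)
$-472235 - \left(263 + b\right)^{2} = -472235 - \left(263 + \left(792 - \frac{231 i \sqrt{122}}{61}\right)\right)^{2} = -472235 - \left(1055 - \frac{231 i \sqrt{122}}{61}\right)^{2}$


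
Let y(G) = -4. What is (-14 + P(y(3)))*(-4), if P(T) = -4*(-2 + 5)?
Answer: 104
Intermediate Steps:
P(T) = -12 (P(T) = -4*3 = -12)
(-14 + P(y(3)))*(-4) = (-14 - 12)*(-4) = -26*(-4) = 104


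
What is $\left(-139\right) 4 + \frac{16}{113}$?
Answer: $- \frac{62812}{113} \approx -555.86$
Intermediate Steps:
$\left(-139\right) 4 + \frac{16}{113} = -556 + 16 \cdot \frac{1}{113} = -556 + \frac{16}{113} = - \frac{62812}{113}$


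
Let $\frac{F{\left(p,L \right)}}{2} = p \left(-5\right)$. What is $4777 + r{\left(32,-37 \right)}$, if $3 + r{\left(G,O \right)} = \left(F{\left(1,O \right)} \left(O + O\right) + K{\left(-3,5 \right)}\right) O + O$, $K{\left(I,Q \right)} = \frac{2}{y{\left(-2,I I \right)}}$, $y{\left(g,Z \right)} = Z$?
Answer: $- \frac{203861}{9} \approx -22651.0$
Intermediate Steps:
$K{\left(I,Q \right)} = \frac{2}{I^{2}}$ ($K{\left(I,Q \right)} = \frac{2}{I I} = \frac{2}{I^{2}}$)
$F{\left(p,L \right)} = - 10 p$ ($F{\left(p,L \right)} = 2 p \left(-5\right) = 2 \left(- 5 p\right) = - 10 p$)
$r{\left(G,O \right)} = -3 + O + O \left(\frac{2}{9} - 20 O\right)$ ($r{\left(G,O \right)} = -3 + \left(\left(\left(-10\right) 1 \left(O + O\right) + \frac{2}{9}\right) O + O\right) = -3 + \left(\left(- 10 \cdot 2 O + 2 \cdot \frac{1}{9}\right) O + O\right) = -3 + \left(\left(- 20 O + \frac{2}{9}\right) O + O\right) = -3 + \left(\left(\frac{2}{9} - 20 O\right) O + O\right) = -3 + \left(O \left(\frac{2}{9} - 20 O\right) + O\right) = -3 + \left(O + O \left(\frac{2}{9} - 20 O\right)\right) = -3 + O + O \left(\frac{2}{9} - 20 O\right)$)
$4777 + r{\left(32,-37 \right)} = 4777 - \left(\frac{434}{9} + 27380\right) = 4777 - \frac{246854}{9} = - \frac{203861}{9}$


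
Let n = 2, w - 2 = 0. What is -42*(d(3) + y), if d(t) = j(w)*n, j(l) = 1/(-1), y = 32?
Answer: -1260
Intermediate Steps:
w = 2 (w = 2 + 0 = 2)
j(l) = -1
d(t) = -2 (d(t) = -1*2 = -2)
-42*(d(3) + y) = -42*(-2 + 32) = -42*30 = -1260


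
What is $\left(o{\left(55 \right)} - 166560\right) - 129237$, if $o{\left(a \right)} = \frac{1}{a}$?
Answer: $- \frac{16268834}{55} \approx -2.958 \cdot 10^{5}$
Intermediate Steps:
$\left(o{\left(55 \right)} - 166560\right) - 129237 = \left(\frac{1}{55} - 166560\right) - 129237 = - \frac{9160799}{55} - 129237 = - \frac{16268834}{55}$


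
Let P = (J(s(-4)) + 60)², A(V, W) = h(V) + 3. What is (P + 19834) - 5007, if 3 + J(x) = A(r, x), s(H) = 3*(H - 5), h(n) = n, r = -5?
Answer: 17852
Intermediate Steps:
A(V, W) = 3 + V (A(V, W) = V + 3 = 3 + V)
s(H) = -15 + 3*H (s(H) = 3*(-5 + H) = -15 + 3*H)
J(x) = -5 (J(x) = -3 + (3 - 5) = -3 - 2 = -5)
P = 3025 (P = (-5 + 60)² = 55² = 3025)
(P + 19834) - 5007 = (3025 + 19834) - 5007 = 22859 - 5007 = 17852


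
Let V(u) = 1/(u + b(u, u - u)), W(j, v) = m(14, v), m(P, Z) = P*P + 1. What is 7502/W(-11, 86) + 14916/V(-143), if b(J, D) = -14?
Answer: -461329462/197 ≈ -2.3418e+6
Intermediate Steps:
m(P, Z) = 1 + P² (m(P, Z) = P² + 1 = 1 + P²)
W(j, v) = 197 (W(j, v) = 1 + 14² = 1 + 196 = 197)
V(u) = 1/(-14 + u) (V(u) = 1/(u - 14) = 1/(-14 + u))
7502/W(-11, 86) + 14916/V(-143) = 7502/197 + 14916/(1/(-14 - 143)) = 7502*(1/197) + 14916/(1/(-157)) = 7502/197 + 14916/(-1/157) = 7502/197 + 14916*(-157) = 7502/197 - 2341812 = -461329462/197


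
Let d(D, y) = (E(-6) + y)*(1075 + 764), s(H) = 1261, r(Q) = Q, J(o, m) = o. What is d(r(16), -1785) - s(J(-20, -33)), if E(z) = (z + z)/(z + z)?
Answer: -3282037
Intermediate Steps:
E(z) = 1 (E(z) = (2*z)/((2*z)) = (2*z)*(1/(2*z)) = 1)
d(D, y) = 1839 + 1839*y (d(D, y) = (1 + y)*(1075 + 764) = (1 + y)*1839 = 1839 + 1839*y)
d(r(16), -1785) - s(J(-20, -33)) = (1839 + 1839*(-1785)) - 1*1261 = (1839 - 3282615) - 1261 = -3280776 - 1261 = -3282037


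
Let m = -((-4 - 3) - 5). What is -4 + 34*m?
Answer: 404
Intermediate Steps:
m = 12 (m = -(-7 - 5) = -1*(-12) = 12)
-4 + 34*m = -4 + 34*12 = -4 + 408 = 404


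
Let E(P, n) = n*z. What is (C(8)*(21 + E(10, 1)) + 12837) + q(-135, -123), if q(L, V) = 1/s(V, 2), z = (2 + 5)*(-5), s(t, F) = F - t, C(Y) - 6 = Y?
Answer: 1580126/125 ≈ 12641.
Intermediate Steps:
C(Y) = 6 + Y
z = -35 (z = 7*(-5) = -35)
q(L, V) = 1/(2 - V)
E(P, n) = -35*n (E(P, n) = n*(-35) = -35*n)
(C(8)*(21 + E(10, 1)) + 12837) + q(-135, -123) = ((6 + 8)*(21 - 35*1) + 12837) - 1/(-2 - 123) = (14*(21 - 35) + 12837) - 1/(-125) = (14*(-14) + 12837) - 1*(-1/125) = (-196 + 12837) + 1/125 = 12641 + 1/125 = 1580126/125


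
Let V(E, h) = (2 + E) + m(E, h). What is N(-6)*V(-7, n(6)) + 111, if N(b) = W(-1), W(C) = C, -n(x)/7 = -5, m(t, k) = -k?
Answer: 151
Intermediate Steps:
n(x) = 35 (n(x) = -7*(-5) = 35)
N(b) = -1
V(E, h) = 2 + E - h (V(E, h) = (2 + E) - h = 2 + E - h)
N(-6)*V(-7, n(6)) + 111 = -(2 - 7 - 1*35) + 111 = -(2 - 7 - 35) + 111 = -1*(-40) + 111 = 40 + 111 = 151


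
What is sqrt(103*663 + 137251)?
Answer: 2*sqrt(51385) ≈ 453.37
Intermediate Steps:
sqrt(103*663 + 137251) = sqrt(68289 + 137251) = sqrt(205540) = 2*sqrt(51385)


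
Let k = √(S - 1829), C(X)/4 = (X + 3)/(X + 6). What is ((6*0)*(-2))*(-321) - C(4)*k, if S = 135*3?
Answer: -56*I*√89/5 ≈ -105.66*I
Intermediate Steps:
S = 405
C(X) = 4*(3 + X)/(6 + X) (C(X) = 4*((X + 3)/(X + 6)) = 4*((3 + X)/(6 + X)) = 4*(3 + X)/(6 + X))
k = 4*I*√89 (k = √(405 - 1829) = √(-1424) = 4*I*√89 ≈ 37.736*I)
((6*0)*(-2))*(-321) - C(4)*k = ((6*0)*(-2))*(-321) - 4*(3 + 4)/(6 + 4)*4*I*√89 = (0*(-2))*(-321) - 4*7/10*4*I*√89 = 0*(-321) - 4*(⅒)*7*4*I*√89 = 0 - 14*4*I*√89/5 = 0 - 56*I*√89/5 = -56*I*√89/5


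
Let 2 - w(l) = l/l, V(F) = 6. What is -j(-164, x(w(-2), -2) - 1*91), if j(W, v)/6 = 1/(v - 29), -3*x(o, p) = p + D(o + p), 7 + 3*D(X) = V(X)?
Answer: 54/1073 ≈ 0.050326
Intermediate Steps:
D(X) = -1/3 (D(X) = -7/3 + (1/3)*6 = -7/3 + 2 = -1/3)
w(l) = 1 (w(l) = 2 - l/l = 2 - 1*1 = 2 - 1 = 1)
x(o, p) = 1/9 - p/3 (x(o, p) = -(p - 1/3)/3 = -(-1/3 + p)/3 = 1/9 - p/3)
j(W, v) = 6/(-29 + v) (j(W, v) = 6/(v - 29) = 6/(-29 + v))
-j(-164, x(w(-2), -2) - 1*91) = -6/(-29 + ((1/9 - 1/3*(-2)) - 1*91)) = -6/(-29 + ((1/9 + 2/3) - 91)) = -6/(-29 + (7/9 - 91)) = -6/(-29 - 812/9) = -6/(-1073/9) = -6*(-9)/1073 = -1*(-54/1073) = 54/1073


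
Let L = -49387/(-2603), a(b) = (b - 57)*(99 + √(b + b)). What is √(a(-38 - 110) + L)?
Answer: √(-137382430294 - 2777999690*I*√74)/2603 ≈ 12.338 - 142.93*I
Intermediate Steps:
a(b) = (-57 + b)*(99 + √2*√b) (a(b) = (-57 + b)*(99 + √(2*b)) = (-57 + b)*(99 + √2*√b))
L = 49387/2603 (L = -49387*(-1/2603) = 49387/2603 ≈ 18.973)
√(a(-38 - 110) + L) = √((-5643 + 99*(-38 - 110) + √2*(-38 - 110)^(3/2) - 57*√2*√(-38 - 110)) + 49387/2603) = √((-5643 + 99*(-148) + √2*(-148)^(3/2) - 57*√2*√(-148)) + 49387/2603) = √((-5643 - 14652 + √2*(-296*I*√37) - 57*√2*2*I*√37) + 49387/2603) = √((-5643 - 14652 - 296*I*√74 - 114*I*√74) + 49387/2603) = √((-20295 - 410*I*√74) + 49387/2603) = √(-52778498/2603 - 410*I*√74)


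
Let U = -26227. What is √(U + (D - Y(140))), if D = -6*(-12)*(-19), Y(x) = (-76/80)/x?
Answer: 27*I*√741923/140 ≈ 166.12*I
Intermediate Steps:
Y(x) = -19/(20*x) (Y(x) = (-76*1/80)/x = -19/(20*x))
D = -1368 (D = 72*(-19) = -1368)
√(U + (D - Y(140))) = √(-26227 + (-1368 - (-19)/(20*140))) = √(-26227 + (-1368 - 1*(-19/2800))) = √(-26227 + (-1368 + 19/2800)) = √(-26227 - 3830381/2800) = √(-77265981/2800) = 27*I*√741923/140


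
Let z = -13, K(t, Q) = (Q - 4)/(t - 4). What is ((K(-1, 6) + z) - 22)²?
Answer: 31329/25 ≈ 1253.2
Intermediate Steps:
K(t, Q) = (-4 + Q)/(-4 + t)
((K(-1, 6) + z) - 22)² = (((-4 + 6)/(-4 - 1) - 13) - 22)² = ((2/(-5) - 13) - 22)² = ((-⅕*2 - 13) - 22)² = ((-⅖ - 13) - 22)² = (-67/5 - 22)² = (-177/5)² = 31329/25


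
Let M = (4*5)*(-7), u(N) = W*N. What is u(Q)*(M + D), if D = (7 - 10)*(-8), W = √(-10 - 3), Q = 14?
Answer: -1624*I*√13 ≈ -5855.4*I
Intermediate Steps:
W = I*√13 (W = √(-13) = I*√13 ≈ 3.6056*I)
u(N) = I*N*√13 (u(N) = (I*√13)*N = I*N*√13)
M = -140 (M = 20*(-7) = -140)
D = 24 (D = -3*(-8) = 24)
u(Q)*(M + D) = (I*14*√13)*(-140 + 24) = (14*I*√13)*(-116) = -1624*I*√13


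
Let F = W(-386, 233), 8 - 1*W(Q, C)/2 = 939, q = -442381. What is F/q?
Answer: 1862/442381 ≈ 0.0042090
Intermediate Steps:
W(Q, C) = -1862 (W(Q, C) = 16 - 2*939 = 16 - 1878 = -1862)
F = -1862
F/q = -1862/(-442381) = -1862*(-1/442381) = 1862/442381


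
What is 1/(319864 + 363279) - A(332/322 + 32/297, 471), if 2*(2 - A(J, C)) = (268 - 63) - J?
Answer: 6528635841743/65331697662 ≈ 99.931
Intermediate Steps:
A(J, C) = -201/2 + J/2 (A(J, C) = 2 - ((268 - 63) - J)/2 = 2 - (205 - J)/2 = 2 + (-205/2 + J/2) = -201/2 + J/2)
1/(319864 + 363279) - A(332/322 + 32/297, 471) = 1/(319864 + 363279) - (-201/2 + (332/322 + 32/297)/2) = 1/683143 - (-201/2 + (332*(1/322) + 32*(1/297))/2) = 1/683143 - (-201/2 + (166/161 + 32/297)/2) = 1/683143 - (-201/2 + (½)*(54454/47817)) = 1/683143 - (-201/2 + 27227/47817) = 1/683143 - 1*(-9556763/95634) = 1/683143 + 9556763/95634 = 6528635841743/65331697662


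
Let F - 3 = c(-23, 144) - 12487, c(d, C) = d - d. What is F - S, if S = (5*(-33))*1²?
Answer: -12319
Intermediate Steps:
c(d, C) = 0
S = -165 (S = -165*1 = -165)
F = -12484 (F = 3 + (0 - 12487) = 3 - 12487 = -12484)
F - S = -12484 - 1*(-165) = -12484 + 165 = -12319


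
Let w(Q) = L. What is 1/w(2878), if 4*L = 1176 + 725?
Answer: 4/1901 ≈ 0.0021042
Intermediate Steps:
L = 1901/4 (L = (1176 + 725)/4 = (¼)*1901 = 1901/4 ≈ 475.25)
w(Q) = 1901/4
1/w(2878) = 1/(1901/4) = 4/1901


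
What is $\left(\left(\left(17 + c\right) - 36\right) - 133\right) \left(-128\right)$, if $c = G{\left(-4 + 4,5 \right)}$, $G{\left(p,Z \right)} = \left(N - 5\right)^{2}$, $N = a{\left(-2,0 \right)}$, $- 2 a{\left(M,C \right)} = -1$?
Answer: $16864$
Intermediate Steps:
$a{\left(M,C \right)} = \frac{1}{2}$ ($a{\left(M,C \right)} = \left(- \frac{1}{2}\right) \left(-1\right) = \frac{1}{2}$)
$N = \frac{1}{2} \approx 0.5$
$G{\left(p,Z \right)} = \frac{81}{4}$ ($G{\left(p,Z \right)} = \left(\frac{1}{2} - 5\right)^{2} = \left(- \frac{9}{2}\right)^{2} = \frac{81}{4}$)
$c = \frac{81}{4} \approx 20.25$
$\left(\left(\left(17 + c\right) - 36\right) - 133\right) \left(-128\right) = \left(\left(\left(17 + \frac{81}{4}\right) - 36\right) - 133\right) \left(-128\right) = \left(\left(\frac{149}{4} - 36\right) - 133\right) \left(-128\right) = \left(\frac{5}{4} - 133\right) \left(-128\right) = \left(- \frac{527}{4}\right) \left(-128\right) = 16864$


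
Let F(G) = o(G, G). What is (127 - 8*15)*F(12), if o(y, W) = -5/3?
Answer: -35/3 ≈ -11.667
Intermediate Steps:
o(y, W) = -5/3 (o(y, W) = -5*1/3 = -5/3)
F(G) = -5/3
(127 - 8*15)*F(12) = (127 - 8*15)*(-5/3) = (127 - 120)*(-5/3) = 7*(-5/3) = -35/3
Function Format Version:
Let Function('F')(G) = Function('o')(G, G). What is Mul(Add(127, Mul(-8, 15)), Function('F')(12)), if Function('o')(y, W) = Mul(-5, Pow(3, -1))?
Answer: Rational(-35, 3) ≈ -11.667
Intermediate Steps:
Function('o')(y, W) = Rational(-5, 3) (Function('o')(y, W) = Mul(-5, Rational(1, 3)) = Rational(-5, 3))
Function('F')(G) = Rational(-5, 3)
Mul(Add(127, Mul(-8, 15)), Function('F')(12)) = Mul(Add(127, Mul(-8, 15)), Rational(-5, 3)) = Mul(Add(127, -120), Rational(-5, 3)) = Mul(7, Rational(-5, 3)) = Rational(-35, 3)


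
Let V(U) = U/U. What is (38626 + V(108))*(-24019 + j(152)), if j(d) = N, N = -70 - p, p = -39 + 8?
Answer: -929288366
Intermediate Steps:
p = -31
V(U) = 1
N = -39 (N = -70 - 1*(-31) = -70 + 31 = -39)
j(d) = -39
(38626 + V(108))*(-24019 + j(152)) = (38626 + 1)*(-24019 - 39) = 38627*(-24058) = -929288366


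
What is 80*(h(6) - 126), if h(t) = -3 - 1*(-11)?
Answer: -9440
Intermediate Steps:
h(t) = 8 (h(t) = -3 + 11 = 8)
80*(h(6) - 126) = 80*(8 - 126) = 80*(-118) = -9440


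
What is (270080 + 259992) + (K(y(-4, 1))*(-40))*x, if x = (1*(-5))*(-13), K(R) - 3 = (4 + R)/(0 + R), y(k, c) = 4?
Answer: 517072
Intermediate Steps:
K(R) = 3 + (4 + R)/R (K(R) = 3 + (4 + R)/(0 + R) = 3 + (4 + R)/R)
x = 65 (x = -5*(-13) = 65)
(270080 + 259992) + (K(y(-4, 1))*(-40))*x = (270080 + 259992) + ((4 + 4/4)*(-40))*65 = 530072 + ((4 + 4*(1/4))*(-40))*65 = 530072 + ((4 + 1)*(-40))*65 = 530072 + (5*(-40))*65 = 530072 - 200*65 = 530072 - 13000 = 517072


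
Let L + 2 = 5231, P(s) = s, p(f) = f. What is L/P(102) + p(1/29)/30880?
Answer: 780445697/15223840 ≈ 51.265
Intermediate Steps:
L = 5229 (L = -2 + 5231 = 5229)
L/P(102) + p(1/29)/30880 = 5229/102 + 1/(29*30880) = 5229*(1/102) + (1/29)*(1/30880) = 1743/34 + 1/895520 = 780445697/15223840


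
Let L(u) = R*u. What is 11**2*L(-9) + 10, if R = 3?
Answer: -3257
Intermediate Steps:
L(u) = 3*u
11**2*L(-9) + 10 = 11**2*(3*(-9)) + 10 = 121*(-27) + 10 = -3267 + 10 = -3257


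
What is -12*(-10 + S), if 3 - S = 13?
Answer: 240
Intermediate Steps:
S = -10 (S = 3 - 1*13 = 3 - 13 = -10)
-12*(-10 + S) = -12*(-10 - 10) = -12*(-20) = 240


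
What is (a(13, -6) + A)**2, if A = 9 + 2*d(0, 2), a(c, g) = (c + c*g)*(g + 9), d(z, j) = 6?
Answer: 30276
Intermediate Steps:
a(c, g) = (9 + g)*(c + c*g) (a(c, g) = (c + c*g)*(9 + g) = (9 + g)*(c + c*g))
A = 21 (A = 9 + 2*6 = 9 + 12 = 21)
(a(13, -6) + A)**2 = (13*(9 + (-6)**2 + 10*(-6)) + 21)**2 = (13*(9 + 36 - 60) + 21)**2 = (13*(-15) + 21)**2 = (-195 + 21)**2 = (-174)**2 = 30276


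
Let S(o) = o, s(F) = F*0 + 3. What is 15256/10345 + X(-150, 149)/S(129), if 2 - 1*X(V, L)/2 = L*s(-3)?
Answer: -7239026/1334505 ≈ -5.4245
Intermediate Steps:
s(F) = 3 (s(F) = 0 + 3 = 3)
X(V, L) = 4 - 6*L (X(V, L) = 4 - 2*L*3 = 4 - 6*L)
15256/10345 + X(-150, 149)/S(129) = 15256/10345 + (4 - 6*149)/129 = 15256*(1/10345) + (4 - 894)*(1/129) = 15256/10345 - 890*1/129 = 15256/10345 - 890/129 = -7239026/1334505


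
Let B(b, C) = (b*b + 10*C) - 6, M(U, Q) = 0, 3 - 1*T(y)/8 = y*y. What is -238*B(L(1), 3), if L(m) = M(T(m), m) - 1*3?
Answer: -7854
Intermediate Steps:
T(y) = 24 - 8*y² (T(y) = 24 - 8*y*y = 24 - 8*y²)
L(m) = -3 (L(m) = 0 - 1*3 = 0 - 3 = -3)
B(b, C) = -6 + b² + 10*C (B(b, C) = (b² + 10*C) - 6 = -6 + b² + 10*C)
-238*B(L(1), 3) = -238*(-6 + (-3)² + 10*3) = -238*(-6 + 9 + 30) = -238*33 = -7854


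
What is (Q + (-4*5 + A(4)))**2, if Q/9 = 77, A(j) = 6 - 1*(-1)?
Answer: 462400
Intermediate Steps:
A(j) = 7 (A(j) = 6 + 1 = 7)
Q = 693 (Q = 9*77 = 693)
(Q + (-4*5 + A(4)))**2 = (693 + (-4*5 + 7))**2 = (693 + (-20 + 7))**2 = (693 - 13)**2 = 680**2 = 462400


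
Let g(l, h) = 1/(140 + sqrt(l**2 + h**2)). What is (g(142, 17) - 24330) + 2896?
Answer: -18283342/853 + sqrt(20453)/853 ≈ -21434.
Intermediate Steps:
g(l, h) = 1/(140 + sqrt(h**2 + l**2))
(g(142, 17) - 24330) + 2896 = (1/(140 + sqrt(17**2 + 142**2)) - 24330) + 2896 = (1/(140 + sqrt(289 + 20164)) - 24330) + 2896 = (1/(140 + sqrt(20453)) - 24330) + 2896 = (-24330 + 1/(140 + sqrt(20453))) + 2896 = -21434 + 1/(140 + sqrt(20453))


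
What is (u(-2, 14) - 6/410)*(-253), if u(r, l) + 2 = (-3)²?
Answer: -362296/205 ≈ -1767.3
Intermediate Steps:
u(r, l) = 7 (u(r, l) = -2 + (-3)² = -2 + 9 = 7)
(u(-2, 14) - 6/410)*(-253) = (7 - 6/410)*(-253) = (7 - 6*1/410)*(-253) = (7 - 3/205)*(-253) = (1432/205)*(-253) = -362296/205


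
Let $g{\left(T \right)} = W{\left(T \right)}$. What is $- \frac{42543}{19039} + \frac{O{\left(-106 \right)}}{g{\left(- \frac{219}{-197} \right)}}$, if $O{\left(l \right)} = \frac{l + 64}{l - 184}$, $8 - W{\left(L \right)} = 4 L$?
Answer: $- \frac{605621451}{276065500} \approx -2.1938$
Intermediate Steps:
$W{\left(L \right)} = 8 - 4 L$
$O{\left(l \right)} = \frac{64 + l}{-184 + l}$
$g{\left(T \right)} = 8 - 4 T$
$- \frac{42543}{19039} + \frac{O{\left(-106 \right)}}{g{\left(- \frac{219}{-197} \right)}} = - \frac{42543}{19039} + \frac{\frac{1}{-184 - 106} \left(64 - 106\right)}{8 - 4 \left(- \frac{219}{-197}\right)} = \left(-42543\right) \frac{1}{19039} + \frac{\frac{1}{-290} \left(-42\right)}{8 - 4 \left(\left(-219\right) \left(- \frac{1}{197}\right)\right)} = - \frac{42543}{19039} + \frac{\left(- \frac{1}{290}\right) \left(-42\right)}{8 - \frac{876}{197}} = - \frac{42543}{19039} + \frac{21}{145 \left(8 - \frac{876}{197}\right)} = - \frac{42543}{19039} + \frac{21}{145 \cdot \frac{700}{197}} = - \frac{42543}{19039} + \frac{21}{145} \cdot \frac{197}{700} = - \frac{42543}{19039} + \frac{591}{14500} = - \frac{605621451}{276065500}$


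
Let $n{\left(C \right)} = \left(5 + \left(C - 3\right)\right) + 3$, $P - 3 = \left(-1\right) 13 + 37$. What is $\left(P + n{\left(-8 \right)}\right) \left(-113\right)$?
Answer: $-2712$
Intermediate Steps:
$P = 27$ ($P = 3 + \left(\left(-1\right) 13 + 37\right) = 3 + \left(-13 + 37\right) = 3 + 24 = 27$)
$n{\left(C \right)} = 5 + C$ ($n{\left(C \right)} = \left(5 + \left(-3 + C\right)\right) + 3 = \left(2 + C\right) + 3 = 5 + C$)
$\left(P + n{\left(-8 \right)}\right) \left(-113\right) = \left(27 + \left(5 - 8\right)\right) \left(-113\right) = \left(27 - 3\right) \left(-113\right) = 24 \left(-113\right) = -2712$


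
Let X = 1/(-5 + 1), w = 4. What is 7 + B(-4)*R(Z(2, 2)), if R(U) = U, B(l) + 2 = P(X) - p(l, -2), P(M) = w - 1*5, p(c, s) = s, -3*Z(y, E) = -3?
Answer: 6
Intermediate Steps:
Z(y, E) = 1 (Z(y, E) = -⅓*(-3) = 1)
X = -¼ (X = 1/(-4) = -¼ ≈ -0.25000)
P(M) = -1 (P(M) = 4 - 1*5 = 4 - 5 = -1)
B(l) = -1 (B(l) = -2 + (-1 - 1*(-2)) = -2 + (-1 + 2) = -2 + 1 = -1)
7 + B(-4)*R(Z(2, 2)) = 7 - 1*1 = 7 - 1 = 6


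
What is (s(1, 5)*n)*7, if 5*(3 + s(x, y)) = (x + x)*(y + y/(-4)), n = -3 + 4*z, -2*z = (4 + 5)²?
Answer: 3465/2 ≈ 1732.5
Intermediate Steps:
z = -81/2 (z = -(4 + 5)²/2 = -½*9² = -½*81 = -81/2 ≈ -40.500)
n = -165 (n = -3 + 4*(-81/2) = -3 - 162 = -165)
s(x, y) = -3 + 3*x*y/10 (s(x, y) = -3 + ((x + x)*(y + y/(-4)))/5 = -3 + ((2*x)*(y + y*(-¼)))/5 = -3 + ((2*x)*(y - y/4))/5 = -3 + ((2*x)*(3*y/4))/5 = -3 + (3*x*y/2)/5 = -3 + 3*x*y/10)
(s(1, 5)*n)*7 = ((-3 + (3/10)*1*5)*(-165))*7 = ((-3 + 3/2)*(-165))*7 = -3/2*(-165)*7 = (495/2)*7 = 3465/2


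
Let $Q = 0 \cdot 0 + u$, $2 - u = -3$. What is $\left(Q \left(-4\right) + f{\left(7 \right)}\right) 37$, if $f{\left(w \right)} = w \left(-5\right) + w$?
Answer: $-1776$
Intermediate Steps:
$u = 5$ ($u = 2 - -3 = 2 + 3 = 5$)
$f{\left(w \right)} = - 4 w$ ($f{\left(w \right)} = - 5 w + w = - 4 w$)
$Q = 5$ ($Q = 0 \cdot 0 + 5 = 0 + 5 = 5$)
$\left(Q \left(-4\right) + f{\left(7 \right)}\right) 37 = \left(5 \left(-4\right) - 28\right) 37 = \left(-20 - 28\right) 37 = \left(-48\right) 37 = -1776$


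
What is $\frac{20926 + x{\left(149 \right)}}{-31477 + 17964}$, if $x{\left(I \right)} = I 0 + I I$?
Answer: $- \frac{43127}{13513} \approx -3.1915$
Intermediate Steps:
$x{\left(I \right)} = I^{2}$ ($x{\left(I \right)} = 0 + I^{2} = I^{2}$)
$\frac{20926 + x{\left(149 \right)}}{-31477 + 17964} = \frac{20926 + 149^{2}}{-31477 + 17964} = \frac{20926 + 22201}{-13513} = 43127 \left(- \frac{1}{13513}\right) = - \frac{43127}{13513}$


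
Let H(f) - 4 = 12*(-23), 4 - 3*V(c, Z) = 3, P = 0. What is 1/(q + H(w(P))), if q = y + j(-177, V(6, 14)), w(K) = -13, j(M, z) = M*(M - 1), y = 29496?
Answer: 1/60730 ≈ 1.6466e-5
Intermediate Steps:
V(c, Z) = ⅓ (V(c, Z) = 4/3 - ⅓*3 = 4/3 - 1 = ⅓)
j(M, z) = M*(-1 + M)
H(f) = -272 (H(f) = 4 + 12*(-23) = 4 - 276 = -272)
q = 61002 (q = 29496 - 177*(-1 - 177) = 29496 - 177*(-178) = 29496 + 31506 = 61002)
1/(q + H(w(P))) = 1/(61002 - 272) = 1/60730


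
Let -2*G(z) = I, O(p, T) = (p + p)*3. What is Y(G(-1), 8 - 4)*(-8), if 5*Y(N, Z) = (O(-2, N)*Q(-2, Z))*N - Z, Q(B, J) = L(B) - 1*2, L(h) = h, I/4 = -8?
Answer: -6112/5 ≈ -1222.4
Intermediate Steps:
I = -32 (I = 4*(-8) = -32)
Q(B, J) = -2 + B (Q(B, J) = B - 1*2 = B - 2 = -2 + B)
O(p, T) = 6*p (O(p, T) = (2*p)*3 = 6*p)
G(z) = 16 (G(z) = -1/2*(-32) = 16)
Y(N, Z) = -Z/5 + 48*N/5 (Y(N, Z) = (((6*(-2))*(-2 - 2))*N - Z)/5 = ((-12*(-4))*N - Z)/5 = (48*N - Z)/5 = (-Z + 48*N)/5 = -Z/5 + 48*N/5)
Y(G(-1), 8 - 4)*(-8) = (-(8 - 4)/5 + (48/5)*16)*(-8) = (-1/5*4 + 768/5)*(-8) = (-4/5 + 768/5)*(-8) = (764/5)*(-8) = -6112/5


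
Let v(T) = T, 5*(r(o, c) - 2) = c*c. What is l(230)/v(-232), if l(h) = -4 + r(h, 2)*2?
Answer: -1/145 ≈ -0.0068966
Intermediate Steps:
r(o, c) = 2 + c**2/5 (r(o, c) = 2 + (c*c)/5 = 2 + c**2/5)
l(h) = 8/5 (l(h) = -4 + (2 + (1/5)*2**2)*2 = -4 + (2 + (1/5)*4)*2 = -4 + (2 + 4/5)*2 = -4 + (14/5)*2 = -4 + 28/5 = 8/5)
l(230)/v(-232) = (8/5)/(-232) = (8/5)*(-1/232) = -1/145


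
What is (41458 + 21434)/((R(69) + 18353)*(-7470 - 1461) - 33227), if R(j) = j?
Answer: -62892/164560109 ≈ -0.00038218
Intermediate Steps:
(41458 + 21434)/((R(69) + 18353)*(-7470 - 1461) - 33227) = (41458 + 21434)/((69 + 18353)*(-7470 - 1461) - 33227) = 62892/(18422*(-8931) - 33227) = 62892/(-164526882 - 33227) = 62892/(-164560109) = 62892*(-1/164560109) = -62892/164560109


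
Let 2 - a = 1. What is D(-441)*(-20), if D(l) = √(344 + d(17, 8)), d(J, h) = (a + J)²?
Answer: -40*√167 ≈ -516.91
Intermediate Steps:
a = 1 (a = 2 - 1*1 = 2 - 1 = 1)
d(J, h) = (1 + J)²
D(l) = 2*√167 (D(l) = √(344 + (1 + 17)²) = √(344 + 18²) = √(344 + 324) = √668 = 2*√167)
D(-441)*(-20) = (2*√167)*(-20) = -40*√167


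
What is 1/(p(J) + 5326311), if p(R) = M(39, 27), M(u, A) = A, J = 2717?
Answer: 1/5326338 ≈ 1.8775e-7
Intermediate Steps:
p(R) = 27
1/(p(J) + 5326311) = 1/(27 + 5326311) = 1/5326338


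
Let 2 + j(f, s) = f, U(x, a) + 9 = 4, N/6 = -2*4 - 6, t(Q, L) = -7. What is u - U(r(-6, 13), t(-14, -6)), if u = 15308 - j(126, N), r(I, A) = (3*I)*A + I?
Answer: 15189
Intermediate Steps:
r(I, A) = I + 3*A*I (r(I, A) = 3*A*I + I = I + 3*A*I)
N = -84 (N = 6*(-2*4 - 6) = 6*(-8 - 6) = 6*(-14) = -84)
U(x, a) = -5 (U(x, a) = -9 + 4 = -5)
j(f, s) = -2 + f
u = 15184 (u = 15308 - (-2 + 126) = 15308 - 1*124 = 15308 - 124 = 15184)
u - U(r(-6, 13), t(-14, -6)) = 15184 - 1*(-5) = 15184 + 5 = 15189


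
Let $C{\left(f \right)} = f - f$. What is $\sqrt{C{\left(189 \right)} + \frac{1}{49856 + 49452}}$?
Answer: $\frac{\sqrt{24827}}{49654} \approx 0.0031733$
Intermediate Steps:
$C{\left(f \right)} = 0$
$\sqrt{C{\left(189 \right)} + \frac{1}{49856 + 49452}} = \sqrt{0 + \frac{1}{49856 + 49452}} = \sqrt{0 + \frac{1}{99308}} = \sqrt{\frac{1}{99308}} = \frac{\sqrt{24827}}{49654}$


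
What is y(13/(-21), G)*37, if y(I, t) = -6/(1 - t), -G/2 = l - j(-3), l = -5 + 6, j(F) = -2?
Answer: -222/7 ≈ -31.714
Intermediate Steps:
l = 1
G = -6 (G = -2*(1 - 1*(-2)) = -2*(1 + 2) = -2*3 = -6)
y(13/(-21), G)*37 = (6/(-1 - 6))*37 = (6/(-7))*37 = (6*(-⅐))*37 = -6/7*37 = -222/7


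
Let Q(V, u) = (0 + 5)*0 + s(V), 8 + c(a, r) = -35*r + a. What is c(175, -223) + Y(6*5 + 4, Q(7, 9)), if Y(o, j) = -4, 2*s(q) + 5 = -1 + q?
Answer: 7968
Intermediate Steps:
s(q) = -3 + q/2 (s(q) = -5/2 + (-1 + q)/2 = -5/2 + (-½ + q/2) = -3 + q/2)
c(a, r) = -8 + a - 35*r (c(a, r) = -8 + (-35*r + a) = -8 + (a - 35*r) = -8 + a - 35*r)
Q(V, u) = -3 + V/2 (Q(V, u) = (0 + 5)*0 + (-3 + V/2) = 5*0 + (-3 + V/2) = 0 + (-3 + V/2) = -3 + V/2)
c(175, -223) + Y(6*5 + 4, Q(7, 9)) = (-8 + 175 - 35*(-223)) - 4 = (-8 + 175 + 7805) - 4 = 7972 - 4 = 7968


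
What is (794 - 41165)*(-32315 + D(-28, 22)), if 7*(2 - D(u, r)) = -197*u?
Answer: 1336320471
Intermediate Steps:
D(u, r) = 2 + 197*u/7 (D(u, r) = 2 - (-197)*u/7 = 2 + 197*u/7)
(794 - 41165)*(-32315 + D(-28, 22)) = (794 - 41165)*(-32315 + (2 + (197/7)*(-28))) = -40371*(-32315 + (2 - 788)) = -40371*(-32315 - 786) = -40371*(-33101) = 1336320471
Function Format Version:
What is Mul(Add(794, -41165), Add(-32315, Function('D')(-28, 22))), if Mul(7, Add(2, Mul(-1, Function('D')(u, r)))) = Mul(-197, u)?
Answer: 1336320471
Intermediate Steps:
Function('D')(u, r) = Add(2, Mul(Rational(197, 7), u)) (Function('D')(u, r) = Add(2, Mul(Rational(-1, 7), Mul(-197, u))) = Add(2, Mul(Rational(197, 7), u)))
Mul(Add(794, -41165), Add(-32315, Function('D')(-28, 22))) = Mul(Add(794, -41165), Add(-32315, Add(2, Mul(Rational(197, 7), -28)))) = Mul(-40371, Add(-32315, Add(2, -788))) = Mul(-40371, Add(-32315, -786)) = Mul(-40371, -33101) = 1336320471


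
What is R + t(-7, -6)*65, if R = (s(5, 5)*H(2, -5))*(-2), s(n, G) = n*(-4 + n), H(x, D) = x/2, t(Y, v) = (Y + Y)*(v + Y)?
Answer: 11820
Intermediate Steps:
t(Y, v) = 2*Y*(Y + v) (t(Y, v) = (2*Y)*(Y + v) = 2*Y*(Y + v))
H(x, D) = x/2 (H(x, D) = x*(½) = x/2)
R = -10 (R = ((5*(-4 + 5))*((½)*2))*(-2) = ((5*1)*1)*(-2) = (5*1)*(-2) = 5*(-2) = -10)
R + t(-7, -6)*65 = -10 + (2*(-7)*(-7 - 6))*65 = -10 + (2*(-7)*(-13))*65 = -10 + 182*65 = -10 + 11830 = 11820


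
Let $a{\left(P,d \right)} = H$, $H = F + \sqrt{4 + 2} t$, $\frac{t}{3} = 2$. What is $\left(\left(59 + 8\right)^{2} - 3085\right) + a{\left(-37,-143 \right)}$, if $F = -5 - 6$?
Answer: $1393 + 6 \sqrt{6} \approx 1407.7$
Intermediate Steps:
$F = -11$ ($F = -5 - 6 = -11$)
$t = 6$ ($t = 3 \cdot 2 = 6$)
$H = -11 + 6 \sqrt{6}$ ($H = -11 + \sqrt{4 + 2} \cdot 6 = -11 + \sqrt{6} \cdot 6 = -11 + 6 \sqrt{6} \approx 3.6969$)
$a{\left(P,d \right)} = -11 + 6 \sqrt{6}$
$\left(\left(59 + 8\right)^{2} - 3085\right) + a{\left(-37,-143 \right)} = \left(\left(59 + 8\right)^{2} - 3085\right) - \left(11 - 6 \sqrt{6}\right) = \left(67^{2} - 3085\right) - \left(11 - 6 \sqrt{6}\right) = \left(4489 - 3085\right) - \left(11 - 6 \sqrt{6}\right) = 1404 - \left(11 - 6 \sqrt{6}\right) = 1393 + 6 \sqrt{6}$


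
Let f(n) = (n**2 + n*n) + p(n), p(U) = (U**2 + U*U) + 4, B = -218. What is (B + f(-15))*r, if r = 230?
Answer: 157780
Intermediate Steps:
p(U) = 4 + 2*U**2 (p(U) = (U**2 + U**2) + 4 = 2*U**2 + 4 = 4 + 2*U**2)
f(n) = 4 + 4*n**2 (f(n) = (n**2 + n*n) + (4 + 2*n**2) = (n**2 + n**2) + (4 + 2*n**2) = 2*n**2 + (4 + 2*n**2) = 4 + 4*n**2)
(B + f(-15))*r = (-218 + (4 + 4*(-15)**2))*230 = (-218 + (4 + 4*225))*230 = (-218 + (4 + 900))*230 = (-218 + 904)*230 = 686*230 = 157780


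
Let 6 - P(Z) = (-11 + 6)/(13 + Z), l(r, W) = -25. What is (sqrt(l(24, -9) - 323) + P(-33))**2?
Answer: -5039/16 + 23*I*sqrt(87) ≈ -314.94 + 214.53*I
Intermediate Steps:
P(Z) = 6 + 5/(13 + Z) (P(Z) = 6 - (-11 + 6)/(13 + Z) = 6 - (-5)/(13 + Z) = 6 + 5/(13 + Z))
(sqrt(l(24, -9) - 323) + P(-33))**2 = (sqrt(-25 - 323) + (83 + 6*(-33))/(13 - 33))**2 = (sqrt(-348) + (83 - 198)/(-20))**2 = (2*I*sqrt(87) - 1/20*(-115))**2 = (2*I*sqrt(87) + 23/4)**2 = (23/4 + 2*I*sqrt(87))**2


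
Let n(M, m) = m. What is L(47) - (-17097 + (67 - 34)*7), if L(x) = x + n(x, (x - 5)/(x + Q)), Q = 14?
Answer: 1031735/61 ≈ 16914.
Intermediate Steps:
L(x) = x + (-5 + x)/(14 + x) (L(x) = x + (x - 5)/(x + 14) = x + (-5 + x)/(14 + x))
L(47) - (-17097 + (67 - 34)*7) = (-5 + 47 + 47*(14 + 47))/(14 + 47) - (-17097 + (67 - 34)*7) = (-5 + 47 + 47*61)/61 - (-17097 + 33*7) = (-5 + 47 + 2867)/61 - (-17097 + 231) = (1/61)*2909 - 1*(-16866) = 2909/61 + 16866 = 1031735/61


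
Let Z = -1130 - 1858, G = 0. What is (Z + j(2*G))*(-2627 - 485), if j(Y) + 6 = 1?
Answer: 9314216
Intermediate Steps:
j(Y) = -5 (j(Y) = -6 + 1 = -5)
Z = -2988
(Z + j(2*G))*(-2627 - 485) = (-2988 - 5)*(-2627 - 485) = -2993*(-3112) = 9314216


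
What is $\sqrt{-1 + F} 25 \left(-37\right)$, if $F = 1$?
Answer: $0$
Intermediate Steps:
$\sqrt{-1 + F} 25 \left(-37\right) = \sqrt{-1 + 1} \cdot 25 \left(-37\right) = \sqrt{0} \cdot 25 \left(-37\right) = 0 \cdot 25 \left(-37\right) = 0 \left(-37\right) = 0$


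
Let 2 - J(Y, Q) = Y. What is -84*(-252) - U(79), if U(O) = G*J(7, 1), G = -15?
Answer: 21093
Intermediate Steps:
J(Y, Q) = 2 - Y
U(O) = 75 (U(O) = -15*(2 - 1*7) = -15*(2 - 7) = -15*(-5) = 75)
-84*(-252) - U(79) = -84*(-252) - 1*75 = 21168 - 75 = 21093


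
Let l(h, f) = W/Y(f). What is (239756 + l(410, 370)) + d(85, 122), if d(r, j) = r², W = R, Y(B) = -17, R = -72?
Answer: 4198749/17 ≈ 2.4699e+5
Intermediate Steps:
W = -72
l(h, f) = 72/17 (l(h, f) = -72/(-17) = -72*(-1/17) = 72/17)
(239756 + l(410, 370)) + d(85, 122) = (239756 + 72/17) + 85² = 4075924/17 + 7225 = 4198749/17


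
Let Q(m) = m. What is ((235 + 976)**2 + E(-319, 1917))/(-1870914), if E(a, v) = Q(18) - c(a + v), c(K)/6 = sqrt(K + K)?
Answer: -1466539/1870914 + 2*sqrt(799)/311819 ≈ -0.78368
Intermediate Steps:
c(K) = 6*sqrt(2)*sqrt(K) (c(K) = 6*sqrt(K + K) = 6*sqrt(2*K) = 6*(sqrt(2)*sqrt(K)) = 6*sqrt(2)*sqrt(K))
E(a, v) = 18 - 6*sqrt(2)*sqrt(a + v)
((235 + 976)**2 + E(-319, 1917))/(-1870914) = ((235 + 976)**2 + (18 - 6*sqrt(2*(-319) + 2*1917)))/(-1870914) = (1211**2 + (18 - 6*sqrt(-638 + 3834)))*(-1/1870914) = (1466521 + (18 - 12*sqrt(799)))*(-1/1870914) = (1466539 - 12*sqrt(799))*(-1/1870914) = -1466539/1870914 + 2*sqrt(799)/311819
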